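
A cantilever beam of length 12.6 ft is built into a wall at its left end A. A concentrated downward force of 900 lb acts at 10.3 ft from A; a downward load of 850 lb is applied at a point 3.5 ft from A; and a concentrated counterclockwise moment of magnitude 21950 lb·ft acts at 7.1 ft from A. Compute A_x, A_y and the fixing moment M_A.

ΣF_x = 0: A_x = 0.
ΣF_y = 0: A_y − 900 − 850 = 0 → A_y = 1750 lb.
ΣM about A: M_A − 900·10.3 − 850·3.5 + 21950 = 0 → M_A = -9705 lb·ft.

A_x = 0, A_y = 1750 lb, M_A = -9705 lb·ft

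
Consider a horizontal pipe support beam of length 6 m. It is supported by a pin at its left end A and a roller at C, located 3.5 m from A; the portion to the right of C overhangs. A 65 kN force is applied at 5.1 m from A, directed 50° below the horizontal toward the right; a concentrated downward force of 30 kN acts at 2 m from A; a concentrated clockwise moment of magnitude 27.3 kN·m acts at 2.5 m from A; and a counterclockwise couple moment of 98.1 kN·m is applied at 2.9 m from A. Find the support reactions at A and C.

ΣM about A: C_y·3.5 − 65·sin50°·5.1 − 30·2 − 27.3 + 98.1 = 0 → C_y = 243.144/3.5 = 69.4697 ≈ 69.47 kN.
ΣF_y = 0: A_y + 69.4697 − 65·sin50° − 30 = 0 → A_y = 10.32 kN.
ΣF_x = 0: A_x + 65·cos50° = 0 → A_x = -41.78 kN.

A_x = -41.78 kN, A_y = 10.32 kN, C_y = 69.47 kN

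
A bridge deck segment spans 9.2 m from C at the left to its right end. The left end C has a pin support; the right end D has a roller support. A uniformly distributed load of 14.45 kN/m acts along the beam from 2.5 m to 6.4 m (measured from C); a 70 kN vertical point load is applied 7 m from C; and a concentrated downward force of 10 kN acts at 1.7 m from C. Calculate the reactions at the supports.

C_x = 0, C_y = 53.99 kN, D_y = 82.37 kN

Resultant of the distributed load: 14.45 × 3.9 = 56.355 kN at 4.45 m from C.
Moments about C: D_y·9.2 − (14.45·3.9)·4.45 − 70·7 − 10·1.7 = 0 → D_y = 757.77975/9.2 = 82.3674 ≈ 82.37 kN.
ΣF_y = 0: C_y + 82.3674 − 14.45·3.9 − 70 − 10 = 0 → C_y = 53.99 kN.
ΣF_x = 0: no horizontal applied forces, so C_x = 0.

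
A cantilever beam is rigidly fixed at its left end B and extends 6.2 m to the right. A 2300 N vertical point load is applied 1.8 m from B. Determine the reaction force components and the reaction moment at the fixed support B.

B_x = 0, B_y = 2300 N, M_B = 4140 N·m

ΣF_x = 0: B_x = 0.
ΣF_y = 0: B_y − 2300 = 0 → B_y = 2300 N.
ΣM about B: M_B − 2300·1.8 = 0 → M_B = 4140 N·m.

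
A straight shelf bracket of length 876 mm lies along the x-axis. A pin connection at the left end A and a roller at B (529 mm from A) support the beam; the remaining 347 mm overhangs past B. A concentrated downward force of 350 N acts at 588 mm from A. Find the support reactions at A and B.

A_x = 0, A_y = -39.04 N, B_y = 389.0 N

Moments about A: B_y·529 − 350·588 = 0 → B_y = 205800/529 = 389.036 ≈ 389.0 N.
ΣF_y = 0: A_y + 389.036 − 350 = 0 → A_y = -39.04 N.
ΣF_x = 0: no horizontal applied forces, so A_x = 0.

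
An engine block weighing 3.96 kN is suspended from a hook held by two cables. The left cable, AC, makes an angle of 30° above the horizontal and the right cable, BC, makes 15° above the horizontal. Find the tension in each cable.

T_AC = 5.409 kN, T_BC = 4.850 kN

ΣF_x = 0: −T_AC·cos30° + T_BC·cos15° = 0 → T_BC = 0.896575·T_AC.
ΣF_y = 0: T_AC·sin30° + T_BC·sin15° = 3.96.
Substitute: T_AC·(0.5 + 0.896575·0.258819) = 3.96 → T_AC = 5.40946 ≈ 5.409 kN.
Then T_BC = 0.896575 × 5.40946 = 4.850 kN.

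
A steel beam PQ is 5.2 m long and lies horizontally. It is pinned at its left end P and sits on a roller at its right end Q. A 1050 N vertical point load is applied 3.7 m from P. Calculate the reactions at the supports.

Taking moments about P: Q_y·5.2 − 1050·3.7 = 0 → Q_y = 3885/5.2 = 747.115 ≈ 747.1 N.
ΣF_y = 0: P_y + 747.115 − 1050 = 0 → P_y = 302.9 N.
ΣF_x = 0: no horizontal applied forces, so P_x = 0.

P_x = 0, P_y = 302.9 N, Q_y = 747.1 N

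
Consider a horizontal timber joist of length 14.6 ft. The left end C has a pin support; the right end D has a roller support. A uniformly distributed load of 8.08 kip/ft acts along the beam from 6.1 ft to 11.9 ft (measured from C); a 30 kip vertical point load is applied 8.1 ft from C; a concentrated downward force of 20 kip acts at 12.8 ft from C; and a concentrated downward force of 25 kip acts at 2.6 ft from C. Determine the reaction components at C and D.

Resultant of the distributed load: 8.08 × 5.8 = 46.864 kip at 9 ft from C.
ΣM about C: D_y·14.6 − (8.08·5.8)·9 − 30·8.1 − 20·12.8 − 25·2.6 = 0 → D_y = 985.776/14.6 = 67.5189 ≈ 67.52 kip.
ΣF_y = 0: C_y + 67.5189 − 8.08·5.8 − 30 − 20 − 25 = 0 → C_y = 54.35 kip.
ΣF_x = 0: no horizontal applied forces, so C_x = 0.

C_x = 0, C_y = 54.35 kip, D_y = 67.52 kip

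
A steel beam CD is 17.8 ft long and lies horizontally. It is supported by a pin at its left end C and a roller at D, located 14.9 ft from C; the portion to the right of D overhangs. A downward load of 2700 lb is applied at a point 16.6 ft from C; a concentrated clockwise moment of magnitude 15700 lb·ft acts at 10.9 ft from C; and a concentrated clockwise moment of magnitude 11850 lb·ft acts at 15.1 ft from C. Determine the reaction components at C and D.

C_x = 0, C_y = -2157 lb, D_y = 4857 lb

ΣM about C: D_y·14.9 − 2700·16.6 − 15700 − 11850 = 0 → D_y = 72370/14.9 = 4857.05 ≈ 4857 lb.
ΣF_y = 0: C_y + 4857.05 − 2700 = 0 → C_y = -2157 lb.
ΣF_x = 0: no horizontal applied forces, so C_x = 0.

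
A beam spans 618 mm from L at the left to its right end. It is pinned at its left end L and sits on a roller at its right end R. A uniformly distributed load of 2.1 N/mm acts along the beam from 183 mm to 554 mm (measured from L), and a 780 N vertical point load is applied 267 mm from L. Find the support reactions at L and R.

L_x = 0, L_y = 757.5 N, R_y = 801.6 N

Resultant of the distributed load: 2.1 × 371 = 779.1 N at 368.5 mm from L.
Taking moments about L: R_y·618 − (2.1·371)·368.5 − 780·267 = 0 → R_y = 495358.35/618 = 801.551 ≈ 801.6 N.
ΣF_y = 0: L_y + 801.551 − 2.1·371 − 780 = 0 → L_y = 757.5 N.
ΣF_x = 0: no horizontal applied forces, so L_x = 0.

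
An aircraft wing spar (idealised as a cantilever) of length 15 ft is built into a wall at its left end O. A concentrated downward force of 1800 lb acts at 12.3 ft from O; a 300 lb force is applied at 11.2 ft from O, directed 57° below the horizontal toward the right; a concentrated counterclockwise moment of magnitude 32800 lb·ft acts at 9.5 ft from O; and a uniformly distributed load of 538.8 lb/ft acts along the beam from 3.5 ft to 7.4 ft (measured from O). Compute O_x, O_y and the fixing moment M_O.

Resultant of the distributed load: 538.8 × 3.9 = 2101.32 lb at 5.45 ft from O.
ΣF_x = 0: O_x + 300·cos57° = 0 → O_x = -163.4 lb.
ΣF_y = 0: O_y − 1800 − 300·sin57° − 538.8·3.9 = 0 → O_y = 4153 lb.
ΣM about O: M_O − 1800·12.3 − 300·sin57°·11.2 + 32800 − (538.8·3.9)·5.45 = 0 → M_O = 3610 lb·ft.

O_x = -163.4 lb, O_y = 4153 lb, M_O = 3610 lb·ft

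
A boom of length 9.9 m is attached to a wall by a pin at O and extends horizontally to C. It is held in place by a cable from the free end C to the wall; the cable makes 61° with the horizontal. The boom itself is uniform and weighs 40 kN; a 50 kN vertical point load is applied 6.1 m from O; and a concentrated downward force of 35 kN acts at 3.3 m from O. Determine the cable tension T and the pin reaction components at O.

T = 71.43 kN, O_x = 34.63 kN, O_y = 62.53 kN

ΣM about O: T·sin61°·9.9 − 40·4.95 − 50·6.1 − 35·3.3 = 0 → T = 618.5/(9.9·0.87462) = 71.4307 ≈ 71.43 kN.
ΣF_x = 0: O_x − T·cos61° = 0 → O_x = 71.4307 × 0.48481 = 34.63 kN.
ΣF_y = 0: O_y + T·sin61° − 40 − 50 − 35 = 0 → O_y = 125 − 71.4307 × 0.87462 = 62.53 kN.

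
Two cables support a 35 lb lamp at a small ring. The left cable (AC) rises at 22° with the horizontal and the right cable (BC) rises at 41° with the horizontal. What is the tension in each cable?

ΣF_x = 0: −T_AC·cos22° + T_BC·cos41° = 0 → T_BC = 1.22853·T_AC.
ΣF_y = 0: T_AC·sin22° + T_BC·sin41° = 35.
Substitute: T_AC·(0.374607 + 1.22853·0.656059) = 35 → T_AC = 29.6461 ≈ 29.65 lb.
Then T_BC = 1.22853 × 29.6461 = 36.42 lb.

T_AC = 29.65 lb, T_BC = 36.42 lb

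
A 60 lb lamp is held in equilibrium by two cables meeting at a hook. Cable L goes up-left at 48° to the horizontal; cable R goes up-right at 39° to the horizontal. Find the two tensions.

ΣF_x = 0: −T_L·cos48° + T_R·cos39° = 0 → T_R = 0.86101·T_L.
ΣF_y = 0: T_L·sin48° + T_R·sin39° = 60.
Substitute: T_L·(0.743145 + 0.86101·0.62932) = 60 → T_L = 46.6928 ≈ 46.69 lb.
Then T_R = 0.86101 × 46.6928 = 40.20 lb.

T_L = 46.69 lb, T_R = 40.20 lb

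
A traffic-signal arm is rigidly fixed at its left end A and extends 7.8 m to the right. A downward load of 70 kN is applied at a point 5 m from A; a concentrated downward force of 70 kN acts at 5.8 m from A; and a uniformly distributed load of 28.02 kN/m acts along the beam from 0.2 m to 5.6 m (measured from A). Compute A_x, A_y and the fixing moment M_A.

Resultant of the distributed load: 28.02 × 5.4 = 151.308 kN at 2.9 m from A.
ΣF_x = 0: A_x = 0.
ΣF_y = 0: A_y − 70 − 70 − 28.02·5.4 = 0 → A_y = 291.3 kN.
ΣM about A: M_A − 70·5 − 70·5.8 − (28.02·5.4)·2.9 = 0 → M_A = 1195 kN·m.

A_x = 0, A_y = 291.3 kN, M_A = 1195 kN·m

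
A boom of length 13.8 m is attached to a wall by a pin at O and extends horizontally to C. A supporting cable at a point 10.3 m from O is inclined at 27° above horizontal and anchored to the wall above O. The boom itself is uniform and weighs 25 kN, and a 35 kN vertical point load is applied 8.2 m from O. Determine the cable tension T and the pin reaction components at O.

T = 98.27 kN, O_x = 87.56 kN, O_y = 15.39 kN

ΣM about O: T·sin27°·10.3 − 25·6.9 − 35·8.2 = 0 → T = 459.5/(10.3·0.45399) = 98.2657 ≈ 98.27 kN.
ΣF_x = 0: O_x − T·cos27° = 0 → O_x = 98.2657 × 0.891007 = 87.56 kN.
ΣF_y = 0: O_y + T·sin27° − 25 − 35 = 0 → O_y = 60 − 98.2657 × 0.45399 = 15.39 kN.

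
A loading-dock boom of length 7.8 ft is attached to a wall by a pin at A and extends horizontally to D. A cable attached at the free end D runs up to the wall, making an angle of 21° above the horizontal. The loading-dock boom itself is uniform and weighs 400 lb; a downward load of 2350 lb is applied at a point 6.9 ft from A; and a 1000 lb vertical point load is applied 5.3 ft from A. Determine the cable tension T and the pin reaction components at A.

T = 8255 lb, A_x = 7707 lb, A_y = 791.7 lb

ΣM about A: T·sin21°·7.8 − 400·3.9 − 2350·6.9 − 1000·5.3 = 0 → T = 23075/(7.8·0.358368) = 8255.02 ≈ 8255 lb.
ΣF_x = 0: A_x − T·cos21° = 0 → A_x = 8255.02 × 0.93358 = 7707 lb.
ΣF_y = 0: A_y + T·sin21° − 400 − 2350 − 1000 = 0 → A_y = 3750 − 8255.02 × 0.358368 = 791.7 lb.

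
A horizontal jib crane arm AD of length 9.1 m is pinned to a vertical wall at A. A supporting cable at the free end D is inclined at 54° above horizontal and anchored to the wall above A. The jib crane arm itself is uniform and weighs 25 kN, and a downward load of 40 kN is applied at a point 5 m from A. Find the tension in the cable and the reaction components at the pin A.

ΣM about A: T·sin54°·9.1 − 25·4.55 − 40·5 = 0 → T = 313.75/(9.1·0.809017) = 42.6172 ≈ 42.62 kN.
ΣF_x = 0: A_x − T·cos54° = 0 → A_x = 42.6172 × 0.587785 = 25.05 kN.
ΣF_y = 0: A_y + T·sin54° − 25 − 40 = 0 → A_y = 65 − 42.6172 × 0.809017 = 30.52 kN.

T = 42.62 kN, A_x = 25.05 kN, A_y = 30.52 kN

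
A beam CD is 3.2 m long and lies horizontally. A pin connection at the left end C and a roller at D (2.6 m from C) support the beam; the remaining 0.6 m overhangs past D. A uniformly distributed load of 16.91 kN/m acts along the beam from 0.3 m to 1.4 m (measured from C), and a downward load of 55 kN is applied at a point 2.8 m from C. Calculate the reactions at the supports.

Resultant of the distributed load: 16.91 × 1.1 = 18.601 kN at 0.85 m from C.
Taking moments about C: D_y·2.6 − (16.91·1.1)·0.85 − 55·2.8 = 0 → D_y = 169.81085/2.6 = 65.3119 ≈ 65.31 kN.
ΣF_y = 0: C_y + 65.3119 − 16.91·1.1 − 55 = 0 → C_y = 8.289 kN.
ΣF_x = 0: no horizontal applied forces, so C_x = 0.

C_x = 0, C_y = 8.289 kN, D_y = 65.31 kN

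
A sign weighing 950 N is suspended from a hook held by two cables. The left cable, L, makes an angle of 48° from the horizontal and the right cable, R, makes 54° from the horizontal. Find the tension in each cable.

T_L = 570.9 N, T_R = 649.9 N

ΣF_x = 0: −T_L·cos48° + T_R·cos54° = 0 → T_R = 1.13839·T_L.
ΣF_y = 0: T_L·sin48° + T_R·sin54° = 950.
Substitute: T_L·(0.743145 + 1.13839·0.809017) = 950 → T_L = 570.872 ≈ 570.9 N.
Then T_R = 1.13839 × 570.872 = 649.9 N.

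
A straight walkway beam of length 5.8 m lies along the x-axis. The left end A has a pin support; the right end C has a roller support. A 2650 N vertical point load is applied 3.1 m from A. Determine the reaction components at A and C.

A_x = 0, A_y = 1234 N, C_y = 1416 N

ΣM about A: C_y·5.8 − 2650·3.1 = 0 → C_y = 8215/5.8 = 1416.38 ≈ 1416 N.
ΣF_y = 0: A_y + 1416.38 − 2650 = 0 → A_y = 1234 N.
ΣF_x = 0: no horizontal applied forces, so A_x = 0.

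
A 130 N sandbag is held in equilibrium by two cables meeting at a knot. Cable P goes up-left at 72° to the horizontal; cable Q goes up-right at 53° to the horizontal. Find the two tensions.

T_P = 95.51 N, T_Q = 49.04 N

ΣF_x = 0: −T_P·cos72° + T_Q·cos53° = 0 → T_Q = 0.513475·T_P.
ΣF_y = 0: T_P·sin72° + T_Q·sin53° = 130.
Substitute: T_P·(0.951057 + 0.513475·0.798636) = 130 → T_P = 95.5084 ≈ 95.51 N.
Then T_Q = 0.513475 × 95.5084 = 49.04 N.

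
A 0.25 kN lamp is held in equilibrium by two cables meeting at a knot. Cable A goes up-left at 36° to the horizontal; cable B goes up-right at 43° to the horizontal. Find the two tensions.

ΣF_x = 0: −T_A·cos36° + T_B·cos43° = 0 → T_B = 1.10619·T_A.
ΣF_y = 0: T_A·sin36° + T_B·sin43° = 0.25.
Substitute: T_A·(0.587785 + 1.10619·0.681998) = 0.25 → T_A = 0.186261 ≈ 0.1863 kN.
Then T_B = 1.10619 × 0.186261 = 0.2060 kN.

T_A = 0.1863 kN, T_B = 0.2060 kN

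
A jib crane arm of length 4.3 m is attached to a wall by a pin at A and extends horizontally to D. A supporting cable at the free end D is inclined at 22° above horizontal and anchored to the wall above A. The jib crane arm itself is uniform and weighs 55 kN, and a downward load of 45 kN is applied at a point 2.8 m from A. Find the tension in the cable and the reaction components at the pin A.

T = 151.6 kN, A_x = 140.6 kN, A_y = 43.20 kN

ΣM about A: T·sin22°·4.3 − 55·2.15 − 45·2.8 = 0 → T = 244.25/(4.3·0.374607) = 151.632 ≈ 151.6 kN.
ΣF_x = 0: A_x − T·cos22° = 0 → A_x = 151.632 × 0.927184 = 140.6 kN.
ΣF_y = 0: A_y + T·sin22° − 55 − 45 = 0 → A_y = 100 − 151.632 × 0.374607 = 43.20 kN.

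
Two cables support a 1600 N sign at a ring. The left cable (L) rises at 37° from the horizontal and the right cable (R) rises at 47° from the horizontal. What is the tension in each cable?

T_L = 1097 N, T_R = 1285 N

ΣF_x = 0: −T_L·cos37° + T_R·cos47° = 0 → T_R = 1.17102·T_L.
ΣF_y = 0: T_L·sin37° + T_R·sin47° = 1600.
Substitute: T_L·(0.601815 + 1.17102·0.731354) = 1600 → T_L = 1097.21 ≈ 1097 N.
Then T_R = 1.17102 × 1097.21 = 1285 N.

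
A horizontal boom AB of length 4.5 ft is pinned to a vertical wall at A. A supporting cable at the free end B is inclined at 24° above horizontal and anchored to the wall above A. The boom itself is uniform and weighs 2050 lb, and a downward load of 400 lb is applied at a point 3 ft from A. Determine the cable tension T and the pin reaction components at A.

ΣM about A: T·sin24°·4.5 − 2050·2.25 − 400·3 = 0 → T = 5812.5/(4.5·0.406737) = 3175.68 ≈ 3176 lb.
ΣF_x = 0: A_x − T·cos24° = 0 → A_x = 3175.68 × 0.913545 = 2901 lb.
ΣF_y = 0: A_y + T·sin24° − 2050 − 400 = 0 → A_y = 2450 − 3175.68 × 0.406737 = 1158 lb.

T = 3176 lb, A_x = 2901 lb, A_y = 1158 lb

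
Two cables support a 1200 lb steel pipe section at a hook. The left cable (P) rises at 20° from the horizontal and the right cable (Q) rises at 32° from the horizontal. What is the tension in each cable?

ΣF_x = 0: −T_P·cos20° + T_Q·cos32° = 0 → T_Q = 1.10807·T_P.
ΣF_y = 0: T_P·sin20° + T_Q·sin32° = 1200.
Substitute: T_P·(0.34202 + 1.10807·0.529919) = 1200 → T_P = 1291.42 ≈ 1291 lb.
Then T_Q = 1.10807 × 1291.42 = 1431 lb.

T_P = 1291 lb, T_Q = 1431 lb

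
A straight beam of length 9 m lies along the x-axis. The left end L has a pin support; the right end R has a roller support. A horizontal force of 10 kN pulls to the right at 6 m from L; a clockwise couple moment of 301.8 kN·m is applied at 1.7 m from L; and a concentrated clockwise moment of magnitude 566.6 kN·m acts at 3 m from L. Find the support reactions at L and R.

Taking moments about L: R_y·9 − 301.8 − 566.6 = 0 → R_y = 868.4/9 = 96.4889 ≈ 96.49 kN.
ΣF_y = 0: L_y + 96.4889  = 0 → L_y = -96.49 kN.
ΣF_x = 0: L_x + 10 = 0 → L_x = -10.00 kN.

L_x = -10.00 kN, L_y = -96.49 kN, R_y = 96.49 kN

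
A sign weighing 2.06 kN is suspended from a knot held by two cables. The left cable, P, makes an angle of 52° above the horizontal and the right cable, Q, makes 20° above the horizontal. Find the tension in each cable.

ΣF_x = 0: −T_P·cos52° + T_Q·cos20° = 0 → T_Q = 0.655173·T_P.
ΣF_y = 0: T_P·sin52° + T_Q·sin20° = 2.06.
Substitute: T_P·(0.788011 + 0.655173·0.34202) = 2.06 → T_P = 2.03539 ≈ 2.035 kN.
Then T_Q = 0.655173 × 2.03539 = 1.334 kN.

T_P = 2.035 kN, T_Q = 1.334 kN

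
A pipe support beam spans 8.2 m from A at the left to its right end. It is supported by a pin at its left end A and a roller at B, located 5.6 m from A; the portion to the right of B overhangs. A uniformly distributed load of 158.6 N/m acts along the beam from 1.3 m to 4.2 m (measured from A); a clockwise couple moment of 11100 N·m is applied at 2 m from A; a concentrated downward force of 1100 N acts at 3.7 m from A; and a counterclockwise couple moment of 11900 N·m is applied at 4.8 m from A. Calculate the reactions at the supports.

Resultant of the distributed load: 158.6 × 2.9 = 459.94 N at 2.75 m from A.
ΣM about A: B_y·5.6 − (158.6·2.9)·2.75 − 11100 − 1100·3.7 + 11900 = 0 → B_y = 4534.835/5.6 = 809.792 ≈ 809.8 N.
ΣF_y = 0: A_y + 809.792 − 158.6·2.9 − 1100 = 0 → A_y = 750.1 N.
ΣF_x = 0: no horizontal applied forces, so A_x = 0.

A_x = 0, A_y = 750.1 N, B_y = 809.8 N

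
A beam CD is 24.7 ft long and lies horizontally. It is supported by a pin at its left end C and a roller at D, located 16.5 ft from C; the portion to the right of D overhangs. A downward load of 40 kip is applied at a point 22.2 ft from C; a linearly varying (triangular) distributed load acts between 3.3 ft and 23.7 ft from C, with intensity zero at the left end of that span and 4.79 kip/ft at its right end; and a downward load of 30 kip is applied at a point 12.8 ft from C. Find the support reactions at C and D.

C_x = 0, C_y = -8.275 kip, D_y = 127.1 kip

Resultant of the triangular load: ½ × 4.79 × 20.4 = 48.858 kip, acting at 16.9 ft from C (one-third of the span from the peak).
Moments about C: D_y·16.5 − 40·22.2 − (½·4.79·20.4)·16.9 − 30·12.8 = 0 → D_y = 2097.7002/16.5 = 127.133 ≈ 127.1 kip.
ΣF_y = 0: C_y + 127.133 − 40 − ½·4.79·20.4 − 30 = 0 → C_y = -8.275 kip.
ΣF_x = 0: no horizontal applied forces, so C_x = 0.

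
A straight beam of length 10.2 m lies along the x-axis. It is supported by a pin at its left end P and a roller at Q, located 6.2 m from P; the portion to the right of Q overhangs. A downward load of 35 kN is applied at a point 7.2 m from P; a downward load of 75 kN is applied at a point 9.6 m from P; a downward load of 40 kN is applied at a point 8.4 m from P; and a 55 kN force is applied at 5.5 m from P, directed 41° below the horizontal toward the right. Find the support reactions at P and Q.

Taking moments about P: Q_y·6.2 − 35·7.2 − 75·9.6 − 40·8.4 − 55·sin41°·5.5 = 0 → Q_y = 1506.46/6.2 = 242.977 ≈ 243.0 kN.
ΣF_y = 0: P_y + 242.977 − 35 − 75 − 40 − 55·sin41° = 0 → P_y = -56.89 kN.
ΣF_x = 0: P_x + 55·cos41° = 0 → P_x = -41.51 kN.

P_x = -41.51 kN, P_y = -56.89 kN, Q_y = 243.0 kN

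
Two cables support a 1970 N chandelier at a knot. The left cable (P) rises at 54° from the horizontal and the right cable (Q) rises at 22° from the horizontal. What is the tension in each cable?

T_P = 1882 N, T_Q = 1193 N

ΣF_x = 0: −T_P·cos54° + T_Q·cos22° = 0 → T_Q = 0.633947·T_P.
ΣF_y = 0: T_P·sin54° + T_Q·sin22° = 1970.
Substitute: T_P·(0.809017 + 0.633947·0.374607) = 1970 → T_P = 1882.47 ≈ 1882 N.
Then T_Q = 0.633947 × 1882.47 = 1193 N.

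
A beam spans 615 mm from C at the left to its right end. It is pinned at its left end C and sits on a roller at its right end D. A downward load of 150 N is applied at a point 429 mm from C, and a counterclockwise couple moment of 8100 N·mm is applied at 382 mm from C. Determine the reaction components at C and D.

ΣM about C: D_y·615 − 150·429 + 8100 = 0 → D_y = 56250/615 = 91.4634 ≈ 91.46 N.
ΣF_y = 0: C_y + 91.4634 − 150 = 0 → C_y = 58.54 N.
ΣF_x = 0: no horizontal applied forces, so C_x = 0.

C_x = 0, C_y = 58.54 N, D_y = 91.46 N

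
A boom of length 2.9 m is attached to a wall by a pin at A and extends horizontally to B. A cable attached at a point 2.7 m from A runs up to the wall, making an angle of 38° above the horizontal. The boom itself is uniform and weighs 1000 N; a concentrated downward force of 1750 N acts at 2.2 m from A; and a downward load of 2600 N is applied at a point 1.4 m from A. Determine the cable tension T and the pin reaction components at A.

T = 5378 N, A_x = 4238 N, A_y = 2039 N

ΣM about A: T·sin38°·2.7 − 1000·1.45 − 1750·2.2 − 2600·1.4 = 0 → T = 8940/(2.7·0.615661) = 5378.14 ≈ 5378 N.
ΣF_x = 0: A_x − T·cos38° = 0 → A_x = 5378.14 × 0.788011 = 4238 N.
ΣF_y = 0: A_y + T·sin38° − 1000 − 1750 − 2600 = 0 → A_y = 5350 − 5378.14 × 0.615661 = 2039 N.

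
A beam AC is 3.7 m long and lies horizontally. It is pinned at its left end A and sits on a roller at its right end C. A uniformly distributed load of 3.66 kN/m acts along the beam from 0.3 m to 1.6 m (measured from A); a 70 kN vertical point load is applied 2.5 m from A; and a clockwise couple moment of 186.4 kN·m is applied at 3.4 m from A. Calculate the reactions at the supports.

A_x = 0, A_y = -24.14 kN, C_y = 98.90 kN

Resultant of the distributed load: 3.66 × 1.3 = 4.758 kN at 0.95 m from A.
Taking moments about A: C_y·3.7 − (3.66·1.3)·0.95 − 70·2.5 − 186.4 = 0 → C_y = 365.9201/3.7 = 98.8973 ≈ 98.90 kN.
ΣF_y = 0: A_y + 98.8973 − 3.66·1.3 − 70 = 0 → A_y = -24.14 kN.
ΣF_x = 0: no horizontal applied forces, so A_x = 0.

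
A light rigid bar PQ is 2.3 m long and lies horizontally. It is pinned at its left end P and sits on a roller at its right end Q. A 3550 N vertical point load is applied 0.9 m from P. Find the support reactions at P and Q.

P_x = 0, P_y = 2161 N, Q_y = 1389 N

Moments about P: Q_y·2.3 − 3550·0.9 = 0 → Q_y = 3195/2.3 = 1389.13 ≈ 1389 N.
ΣF_y = 0: P_y + 1389.13 − 3550 = 0 → P_y = 2161 N.
ΣF_x = 0: no horizontal applied forces, so P_x = 0.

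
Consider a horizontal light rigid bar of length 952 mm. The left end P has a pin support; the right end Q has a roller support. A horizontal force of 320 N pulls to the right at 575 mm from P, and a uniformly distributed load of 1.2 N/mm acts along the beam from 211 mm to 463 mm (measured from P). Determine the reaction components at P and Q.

Resultant of the distributed load: 1.2 × 252 = 302.4 N at 337 mm from P.
Moments about P: Q_y·952 − (1.2·252)·337 = 0 → Q_y = 101908.8/952 = 107.047 ≈ 107.0 N.
ΣF_y = 0: P_y + 107.047 − 1.2·252 = 0 → P_y = 195.4 N.
ΣF_x = 0: P_x + 320 = 0 → P_x = -320.0 N.

P_x = -320.0 N, P_y = 195.4 N, Q_y = 107.0 N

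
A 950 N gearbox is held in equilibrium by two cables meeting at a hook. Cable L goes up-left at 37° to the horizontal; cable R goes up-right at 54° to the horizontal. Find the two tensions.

T_L = 558.5 N, T_R = 758.8 N

ΣF_x = 0: −T_L·cos37° + T_R·cos54° = 0 → T_R = 1.35872·T_L.
ΣF_y = 0: T_L·sin37° + T_R·sin54° = 950.
Substitute: T_L·(0.601815 + 1.35872·0.809017) = 950 → T_L = 558.481 ≈ 558.5 N.
Then T_R = 1.35872 × 558.481 = 758.8 N.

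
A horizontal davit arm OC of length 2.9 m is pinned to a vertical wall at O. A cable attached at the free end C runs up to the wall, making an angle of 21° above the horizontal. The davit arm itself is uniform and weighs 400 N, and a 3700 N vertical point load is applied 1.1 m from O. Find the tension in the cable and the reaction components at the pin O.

ΣM about O: T·sin21°·2.9 − 400·1.45 − 3700·1.1 = 0 → T = 4650/(2.9·0.358368) = 4474.31 ≈ 4474 N.
ΣF_x = 0: O_x − T·cos21° = 0 → O_x = 4474.31 × 0.93358 = 4177 N.
ΣF_y = 0: O_y + T·sin21° − 400 − 3700 = 0 → O_y = 4100 − 4474.31 × 0.358368 = 2497 N.

T = 4474 N, O_x = 4177 N, O_y = 2497 N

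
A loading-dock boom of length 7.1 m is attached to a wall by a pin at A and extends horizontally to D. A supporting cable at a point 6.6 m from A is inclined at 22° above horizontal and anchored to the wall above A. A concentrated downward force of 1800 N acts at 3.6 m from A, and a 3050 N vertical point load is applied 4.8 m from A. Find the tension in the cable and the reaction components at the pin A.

T = 8542 N, A_x = 7920 N, A_y = 1650 N

ΣM about A: T·sin22°·6.6 − 1800·3.6 − 3050·4.8 = 0 → T = 21120/(6.6·0.374607) = 8542.29 ≈ 8542 N.
ΣF_x = 0: A_x − T·cos22° = 0 → A_x = 8542.29 × 0.927184 = 7920 N.
ΣF_y = 0: A_y + T·sin22° − 1800 − 3050 = 0 → A_y = 4850 − 8542.29 × 0.374607 = 1650 N.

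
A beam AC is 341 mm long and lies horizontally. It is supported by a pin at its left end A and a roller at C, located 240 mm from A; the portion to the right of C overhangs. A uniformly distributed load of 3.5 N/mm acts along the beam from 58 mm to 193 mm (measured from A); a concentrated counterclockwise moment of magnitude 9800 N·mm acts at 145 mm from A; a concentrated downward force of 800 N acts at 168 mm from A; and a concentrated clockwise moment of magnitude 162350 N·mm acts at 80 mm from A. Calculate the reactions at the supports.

A_x = 0, A_y = -170.2 N, C_y = 1443 N

Resultant of the distributed load: 3.5 × 135 = 472.5 N at 125.5 mm from A.
ΣM about A: C_y·240 − (3.5·135)·125.5 + 9800 − 800·168 − 162350 = 0 → C_y = 346248.75/240 = 1442.7 ≈ 1443 N.
ΣF_y = 0: A_y + 1442.7 − 3.5·135 − 800 = 0 → A_y = -170.2 N.
ΣF_x = 0: no horizontal applied forces, so A_x = 0.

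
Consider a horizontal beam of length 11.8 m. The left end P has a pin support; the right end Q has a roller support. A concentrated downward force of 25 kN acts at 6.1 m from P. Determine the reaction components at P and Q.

P_x = 0, P_y = 12.08 kN, Q_y = 12.92 kN

Taking moments about P: Q_y·11.8 − 25·6.1 = 0 → Q_y = 152.5/11.8 = 12.9237 ≈ 12.92 kN.
ΣF_y = 0: P_y + 12.9237 − 25 = 0 → P_y = 12.08 kN.
ΣF_x = 0: no horizontal applied forces, so P_x = 0.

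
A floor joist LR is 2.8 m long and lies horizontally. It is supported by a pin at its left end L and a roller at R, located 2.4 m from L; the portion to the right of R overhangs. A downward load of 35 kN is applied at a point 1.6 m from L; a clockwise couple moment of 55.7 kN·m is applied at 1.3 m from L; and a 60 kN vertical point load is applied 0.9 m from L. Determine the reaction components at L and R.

ΣM about L: R_y·2.4 − 35·1.6 − 55.7 − 60·0.9 = 0 → R_y = 165.7/2.4 = 69.0417 ≈ 69.04 kN.
ΣF_y = 0: L_y + 69.0417 − 35 − 60 = 0 → L_y = 25.96 kN.
ΣF_x = 0: no horizontal applied forces, so L_x = 0.

L_x = 0, L_y = 25.96 kN, R_y = 69.04 kN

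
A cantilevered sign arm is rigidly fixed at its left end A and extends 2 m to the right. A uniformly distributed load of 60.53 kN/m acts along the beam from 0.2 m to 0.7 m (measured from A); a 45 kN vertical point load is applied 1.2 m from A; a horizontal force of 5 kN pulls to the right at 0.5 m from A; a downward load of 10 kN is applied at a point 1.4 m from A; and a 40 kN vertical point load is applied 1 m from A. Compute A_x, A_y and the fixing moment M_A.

A_x = -5.000 kN, A_y = 125.3 kN, M_A = 121.6 kN·m

Resultant of the distributed load: 60.53 × 0.5 = 30.265 kN at 0.45 m from A.
ΣF_x = 0: A_x + 5 = 0 → A_x = -5.000 kN.
ΣF_y = 0: A_y − 60.53·0.5 − 45 − 10 − 40 = 0 → A_y = 125.3 kN.
ΣM about A: M_A − (60.53·0.5)·0.45 − 45·1.2 − 10·1.4 − 40·1 = 0 → M_A = 121.6 kN·m.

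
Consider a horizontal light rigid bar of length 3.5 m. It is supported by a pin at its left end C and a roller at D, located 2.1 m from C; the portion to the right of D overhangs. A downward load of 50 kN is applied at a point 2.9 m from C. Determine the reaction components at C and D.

C_x = 0, C_y = -19.05 kN, D_y = 69.05 kN

ΣM about C: D_y·2.1 − 50·2.9 = 0 → D_y = 145/2.1 = 69.0476 ≈ 69.05 kN.
ΣF_y = 0: C_y + 69.0476 − 50 = 0 → C_y = -19.05 kN.
ΣF_x = 0: no horizontal applied forces, so C_x = 0.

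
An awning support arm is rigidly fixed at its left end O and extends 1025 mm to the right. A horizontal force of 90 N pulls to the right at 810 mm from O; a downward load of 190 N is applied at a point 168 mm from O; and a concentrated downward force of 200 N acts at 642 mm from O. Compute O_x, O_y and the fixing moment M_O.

ΣF_x = 0: O_x + 90 = 0 → O_x = -90.00 N.
ΣF_y = 0: O_y − 190 − 200 = 0 → O_y = 390.0 N.
ΣM about O: M_O − 190·168 − 200·642 = 0 → M_O = 160300 N·mm.

O_x = -90.00 N, O_y = 390.0 N, M_O = 160300 N·mm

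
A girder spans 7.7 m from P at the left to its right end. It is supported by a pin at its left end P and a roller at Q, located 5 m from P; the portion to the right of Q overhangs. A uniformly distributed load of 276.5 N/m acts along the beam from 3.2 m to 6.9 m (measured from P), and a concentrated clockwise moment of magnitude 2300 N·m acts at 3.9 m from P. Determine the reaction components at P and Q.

P_x = 0, P_y = -470.2 N, Q_y = 1493 N

Resultant of the distributed load: 276.5 × 3.7 = 1023.05 N at 5.05 m from P.
Taking moments about P: Q_y·5 − (276.5·3.7)·5.05 − 2300 = 0 → Q_y = 7466.4025/5 = 1493.28 ≈ 1493 N.
ΣF_y = 0: P_y + 1493.28 − 276.5·3.7 = 0 → P_y = -470.2 N.
ΣF_x = 0: no horizontal applied forces, so P_x = 0.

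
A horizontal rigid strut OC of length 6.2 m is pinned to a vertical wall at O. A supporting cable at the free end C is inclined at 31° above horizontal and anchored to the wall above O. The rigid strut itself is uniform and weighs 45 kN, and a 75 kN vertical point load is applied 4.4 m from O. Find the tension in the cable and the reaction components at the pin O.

ΣM about O: T·sin31°·6.2 − 45·3.1 − 75·4.4 = 0 → T = 469.5/(6.2·0.515038) = 147.03 ≈ 147.0 kN.
ΣF_x = 0: O_x − T·cos31° = 0 → O_x = 147.03 × 0.857167 = 126.0 kN.
ΣF_y = 0: O_y + T·sin31° − 45 − 75 = 0 → O_y = 120 − 147.03 × 0.515038 = 44.27 kN.

T = 147.0 kN, O_x = 126.0 kN, O_y = 44.27 kN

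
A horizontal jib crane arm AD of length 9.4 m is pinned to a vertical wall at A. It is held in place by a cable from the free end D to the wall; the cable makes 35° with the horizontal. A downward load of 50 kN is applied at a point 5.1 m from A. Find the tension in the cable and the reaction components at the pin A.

T = 47.30 kN, A_x = 38.74 kN, A_y = 22.87 kN

ΣM about A: T·sin35°·9.4 − 50·5.1 = 0 → T = 255/(9.4·0.573576) = 47.2957 ≈ 47.30 kN.
ΣF_x = 0: A_x − T·cos35° = 0 → A_x = 47.2957 × 0.819152 = 38.74 kN.
ΣF_y = 0: A_y + T·sin35° − 50 = 0 → A_y = 50 − 47.2957 × 0.573576 = 22.87 kN.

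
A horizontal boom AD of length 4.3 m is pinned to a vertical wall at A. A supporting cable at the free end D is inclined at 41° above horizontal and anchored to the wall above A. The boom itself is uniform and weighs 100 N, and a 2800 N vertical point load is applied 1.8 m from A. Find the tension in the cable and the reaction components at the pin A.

ΣM about A: T·sin41°·4.3 − 100·2.15 − 2800·1.8 = 0 → T = 5255/(4.3·0.656059) = 1862.78 ≈ 1863 N.
ΣF_x = 0: A_x − T·cos41° = 0 → A_x = 1862.78 × 0.75471 = 1406 N.
ΣF_y = 0: A_y + T·sin41° − 100 − 2800 = 0 → A_y = 2900 − 1862.78 × 0.656059 = 1678 N.

T = 1863 N, A_x = 1406 N, A_y = 1678 N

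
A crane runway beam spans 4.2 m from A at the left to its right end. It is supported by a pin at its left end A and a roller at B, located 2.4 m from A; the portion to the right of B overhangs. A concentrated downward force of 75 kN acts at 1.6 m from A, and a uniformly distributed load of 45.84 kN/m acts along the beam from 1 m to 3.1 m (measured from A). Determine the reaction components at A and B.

A_x = 0, A_y = 39.04 kN, B_y = 132.2 kN

Resultant of the distributed load: 45.84 × 2.1 = 96.264 kN at 2.05 m from A.
ΣM about A: B_y·2.4 − 75·1.6 − (45.84·2.1)·2.05 = 0 → B_y = 317.3412/2.4 = 132.226 ≈ 132.2 kN.
ΣF_y = 0: A_y + 132.226 − 75 − 45.84·2.1 = 0 → A_y = 39.04 kN.
ΣF_x = 0: no horizontal applied forces, so A_x = 0.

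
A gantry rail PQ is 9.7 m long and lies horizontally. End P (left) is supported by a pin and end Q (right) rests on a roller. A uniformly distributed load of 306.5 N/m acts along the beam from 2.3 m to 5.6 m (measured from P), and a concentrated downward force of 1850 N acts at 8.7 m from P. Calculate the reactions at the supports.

P_x = 0, P_y = 790.3 N, Q_y = 2071 N

Resultant of the distributed load: 306.5 × 3.3 = 1011.45 N at 3.95 m from P.
Moments about P: Q_y·9.7 − (306.5·3.3)·3.95 − 1850·8.7 = 0 → Q_y = 20090.2275/9.7 = 2071.16 ≈ 2071 N.
ΣF_y = 0: P_y + 2071.16 − 306.5·3.3 − 1850 = 0 → P_y = 790.3 N.
ΣF_x = 0: no horizontal applied forces, so P_x = 0.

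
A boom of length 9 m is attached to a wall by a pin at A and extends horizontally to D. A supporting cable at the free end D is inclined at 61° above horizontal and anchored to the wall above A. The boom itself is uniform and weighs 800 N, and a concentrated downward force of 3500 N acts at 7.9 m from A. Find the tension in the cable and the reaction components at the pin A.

ΣM about A: T·sin61°·9 − 800·4.5 − 3500·7.9 = 0 → T = 31250/(9·0.87462) = 3969.98 ≈ 3970 N.
ΣF_x = 0: A_x − T·cos61° = 0 → A_x = 3969.98 × 0.48481 = 1925 N.
ΣF_y = 0: A_y + T·sin61° − 800 − 3500 = 0 → A_y = 4300 − 3969.98 × 0.87462 = 827.8 N.

T = 3970 N, A_x = 1925 N, A_y = 827.8 N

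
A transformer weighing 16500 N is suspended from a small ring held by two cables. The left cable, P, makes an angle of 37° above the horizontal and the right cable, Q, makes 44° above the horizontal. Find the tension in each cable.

T_P = 12020 N, T_Q = 13340 N

ΣF_x = 0: −T_P·cos37° + T_Q·cos44° = 0 → T_Q = 1.11023·T_P.
ΣF_y = 0: T_P·sin37° + T_Q·sin44° = 16500.
Substitute: T_P·(0.601815 + 1.11023·0.694658) = 16500 → T_P = 12017.1 ≈ 12020 N.
Then T_Q = 1.11023 × 12017.1 = 13340 N.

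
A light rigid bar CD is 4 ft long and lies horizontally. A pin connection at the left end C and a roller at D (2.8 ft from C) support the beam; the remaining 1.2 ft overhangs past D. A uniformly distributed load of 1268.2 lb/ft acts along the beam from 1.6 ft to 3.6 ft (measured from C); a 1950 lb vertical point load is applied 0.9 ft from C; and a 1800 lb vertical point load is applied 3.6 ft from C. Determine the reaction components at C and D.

C_x = 0, C_y = 990.1 lb, D_y = 5296 lb

Resultant of the distributed load: 1268.2 × 2 = 2536.4 lb at 2.6 ft from C.
ΣM about C: D_y·2.8 − (1268.2·2)·2.6 − 1950·0.9 − 1800·3.6 = 0 → D_y = 14829.64/2.8 = 5296.3 ≈ 5296 lb.
ΣF_y = 0: C_y + 5296.3 − 1268.2·2 − 1950 − 1800 = 0 → C_y = 990.1 lb.
ΣF_x = 0: no horizontal applied forces, so C_x = 0.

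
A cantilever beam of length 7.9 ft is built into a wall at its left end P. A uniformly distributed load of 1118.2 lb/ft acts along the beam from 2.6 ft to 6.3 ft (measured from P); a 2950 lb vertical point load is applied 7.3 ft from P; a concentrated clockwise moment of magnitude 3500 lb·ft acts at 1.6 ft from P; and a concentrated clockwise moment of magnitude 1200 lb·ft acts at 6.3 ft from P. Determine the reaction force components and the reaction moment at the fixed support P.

P_x = 0, P_y = 7087 lb, M_P = 44650 lb·ft

Resultant of the distributed load: 1118.2 × 3.7 = 4137.34 lb at 4.45 ft from P.
ΣF_x = 0: P_x = 0.
ΣF_y = 0: P_y − 1118.2·3.7 − 2950 = 0 → P_y = 7087 lb.
ΣM about P: M_P − (1118.2·3.7)·4.45 − 2950·7.3 − 3500 − 1200 = 0 → M_P = 44650 lb·ft.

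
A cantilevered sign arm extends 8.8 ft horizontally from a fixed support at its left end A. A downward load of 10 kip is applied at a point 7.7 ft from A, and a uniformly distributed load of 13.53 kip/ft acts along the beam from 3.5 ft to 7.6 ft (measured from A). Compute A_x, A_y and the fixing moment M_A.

A_x = 0, A_y = 65.47 kip, M_A = 384.9 kip·ft

Resultant of the distributed load: 13.53 × 4.1 = 55.473 kip at 5.55 ft from A.
ΣF_x = 0: A_x = 0.
ΣF_y = 0: A_y − 10 − 13.53·4.1 = 0 → A_y = 65.47 kip.
ΣM about A: M_A − 10·7.7 − (13.53·4.1)·5.55 = 0 → M_A = 384.9 kip·ft.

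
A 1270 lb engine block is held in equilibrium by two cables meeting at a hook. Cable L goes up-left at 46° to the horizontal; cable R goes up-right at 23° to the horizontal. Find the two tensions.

T_L = 1252 lb, T_R = 945.0 lb

ΣF_x = 0: −T_L·cos46° + T_R·cos23° = 0 → T_R = 0.754649·T_L.
ΣF_y = 0: T_L·sin46° + T_R·sin23° = 1270.
Substitute: T_L·(0.71934 + 0.754649·0.390731) = 1270 → T_L = 1252.21 ≈ 1252 lb.
Then T_R = 0.754649 × 1252.21 = 945.0 lb.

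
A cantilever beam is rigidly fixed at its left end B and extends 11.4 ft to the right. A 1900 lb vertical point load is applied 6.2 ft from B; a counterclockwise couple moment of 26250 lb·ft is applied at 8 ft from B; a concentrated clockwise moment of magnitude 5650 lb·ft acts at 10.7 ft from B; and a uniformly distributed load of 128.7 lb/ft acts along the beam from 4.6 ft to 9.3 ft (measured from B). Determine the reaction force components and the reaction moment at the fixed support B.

B_x = 0, B_y = 2505 lb, M_B = -4616 lb·ft

Resultant of the distributed load: 128.7 × 4.7 = 604.89 lb at 6.95 ft from B.
ΣF_x = 0: B_x = 0.
ΣF_y = 0: B_y − 1900 − 128.7·4.7 = 0 → B_y = 2505 lb.
ΣM about B: M_B − 1900·6.2 + 26250 − 5650 − (128.7·4.7)·6.95 = 0 → M_B = -4616 lb·ft.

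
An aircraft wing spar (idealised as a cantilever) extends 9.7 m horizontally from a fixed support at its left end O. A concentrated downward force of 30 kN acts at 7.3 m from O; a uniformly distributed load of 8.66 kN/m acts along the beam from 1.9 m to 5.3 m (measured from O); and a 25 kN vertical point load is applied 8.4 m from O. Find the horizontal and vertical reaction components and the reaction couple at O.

Resultant of the distributed load: 8.66 × 3.4 = 29.444 kN at 3.6 m from O.
ΣF_x = 0: O_x = 0.
ΣF_y = 0: O_y − 30 − 8.66·3.4 − 25 = 0 → O_y = 84.44 kN.
ΣM about O: M_O − 30·7.3 − (8.66·3.4)·3.6 − 25·8.4 = 0 → M_O = 535.0 kN·m.

O_x = 0, O_y = 84.44 kN, M_O = 535.0 kN·m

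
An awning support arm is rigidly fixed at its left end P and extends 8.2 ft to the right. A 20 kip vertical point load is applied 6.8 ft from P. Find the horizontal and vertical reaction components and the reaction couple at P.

ΣF_x = 0: P_x = 0.
ΣF_y = 0: P_y − 20 = 0 → P_y = 20.00 kip.
ΣM about P: M_P − 20·6.8 = 0 → M_P = 136.0 kip·ft.

P_x = 0, P_y = 20.00 kip, M_P = 136.0 kip·ft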